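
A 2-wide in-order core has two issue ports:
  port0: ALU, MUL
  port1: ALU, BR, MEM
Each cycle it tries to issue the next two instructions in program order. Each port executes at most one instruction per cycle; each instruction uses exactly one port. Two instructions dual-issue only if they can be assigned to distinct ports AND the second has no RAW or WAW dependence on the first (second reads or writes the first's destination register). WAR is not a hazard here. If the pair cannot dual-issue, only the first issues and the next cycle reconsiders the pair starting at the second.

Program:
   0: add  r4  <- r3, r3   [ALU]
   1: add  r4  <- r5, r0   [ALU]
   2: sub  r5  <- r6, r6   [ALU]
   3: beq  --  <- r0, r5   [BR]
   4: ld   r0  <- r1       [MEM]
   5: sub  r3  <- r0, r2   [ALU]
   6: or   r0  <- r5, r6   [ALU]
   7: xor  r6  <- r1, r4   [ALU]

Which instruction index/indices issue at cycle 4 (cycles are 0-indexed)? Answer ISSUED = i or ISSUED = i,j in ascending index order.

ISSUED = 5,6

[0] i0  add.ALU  -- WAW r4
[1] i1,i2  add.ALU sub.ALU  -- pair
[2] i3  beq.BR  -- no-port BR/MEM
[3] i4  ld.MEM  -- RAW r0
[4] i5,i6  sub.ALU or.ALU  -- pair
[5] i7  xor.ALU  -- tail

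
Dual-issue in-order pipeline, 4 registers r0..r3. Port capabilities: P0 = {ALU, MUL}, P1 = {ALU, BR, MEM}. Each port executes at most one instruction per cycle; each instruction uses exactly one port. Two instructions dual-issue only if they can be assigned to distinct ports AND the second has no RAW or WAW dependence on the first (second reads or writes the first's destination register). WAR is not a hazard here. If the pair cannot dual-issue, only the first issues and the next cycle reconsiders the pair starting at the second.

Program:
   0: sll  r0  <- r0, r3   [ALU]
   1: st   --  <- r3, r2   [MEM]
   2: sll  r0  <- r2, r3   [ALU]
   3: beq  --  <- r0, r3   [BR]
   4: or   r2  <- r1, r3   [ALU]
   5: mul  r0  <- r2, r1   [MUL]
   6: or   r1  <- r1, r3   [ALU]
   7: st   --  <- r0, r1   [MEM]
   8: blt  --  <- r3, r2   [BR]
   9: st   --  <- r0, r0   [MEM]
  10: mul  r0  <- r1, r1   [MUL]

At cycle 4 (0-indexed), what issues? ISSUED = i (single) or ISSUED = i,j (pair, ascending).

t=0 i0&i1:sll.ALU;st.MEM ; 2-wide
t=1 i2:sll.ALU ; RAW r0
t=2 i3&i4:beq.BR;or.ALU ; 2-wide
t=3 i5&i6:mul.MUL;or.ALU ; 2-wide
t=4 i7:st.MEM ; no-port MEM/BR
t=5 i8:blt.BR ; no-port BR/MEM
t=6 i9&i10:st.MEM;mul.MUL ; 2-wide

ISSUED = 7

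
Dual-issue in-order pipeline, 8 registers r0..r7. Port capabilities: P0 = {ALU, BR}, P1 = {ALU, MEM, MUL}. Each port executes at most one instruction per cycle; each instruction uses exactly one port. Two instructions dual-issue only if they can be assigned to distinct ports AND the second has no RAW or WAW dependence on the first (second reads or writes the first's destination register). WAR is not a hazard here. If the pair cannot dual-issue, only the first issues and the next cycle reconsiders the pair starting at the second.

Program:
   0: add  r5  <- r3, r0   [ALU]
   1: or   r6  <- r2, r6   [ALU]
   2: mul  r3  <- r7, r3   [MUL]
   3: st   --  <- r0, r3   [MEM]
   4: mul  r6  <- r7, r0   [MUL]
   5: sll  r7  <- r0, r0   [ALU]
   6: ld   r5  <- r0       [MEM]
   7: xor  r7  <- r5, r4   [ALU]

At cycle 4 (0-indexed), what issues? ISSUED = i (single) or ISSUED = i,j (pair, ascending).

t=0 i0&i1:add.ALU or.ALU ; dual
t=1 i2:mul.MUL ; no-port MUL/MEM
t=2 i3:st.MEM ; no-port MEM/MUL
t=3 i4&i5:mul.MUL sll.ALU ; dual
t=4 i6:ld.MEM ; RAW r5
t=5 i7:xor.ALU ; tail

ISSUED = 6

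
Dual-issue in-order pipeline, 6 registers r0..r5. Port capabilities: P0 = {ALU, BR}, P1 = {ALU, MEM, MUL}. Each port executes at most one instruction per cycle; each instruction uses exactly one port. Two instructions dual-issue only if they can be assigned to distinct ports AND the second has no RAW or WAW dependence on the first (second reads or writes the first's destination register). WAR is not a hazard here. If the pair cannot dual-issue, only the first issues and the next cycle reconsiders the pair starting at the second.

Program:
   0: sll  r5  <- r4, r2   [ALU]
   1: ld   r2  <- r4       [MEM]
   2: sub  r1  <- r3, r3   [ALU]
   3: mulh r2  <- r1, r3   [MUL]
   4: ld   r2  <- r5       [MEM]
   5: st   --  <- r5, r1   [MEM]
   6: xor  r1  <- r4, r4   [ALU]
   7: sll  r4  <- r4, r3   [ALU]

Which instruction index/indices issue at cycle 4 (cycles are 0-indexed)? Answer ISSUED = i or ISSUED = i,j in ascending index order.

ISSUED = 5,6

c0: i0,i1 sll.ALU/ld.MEM  pair
c1: i2 sub.ALU  RAW r1
c2: i3 mulh.MUL  no-port MUL/MEM
c3: i4 ld.MEM  no-port MEM/MEM
c4: i5,i6 st.MEM/xor.ALU  pair
c5: i7 sll.ALU  tail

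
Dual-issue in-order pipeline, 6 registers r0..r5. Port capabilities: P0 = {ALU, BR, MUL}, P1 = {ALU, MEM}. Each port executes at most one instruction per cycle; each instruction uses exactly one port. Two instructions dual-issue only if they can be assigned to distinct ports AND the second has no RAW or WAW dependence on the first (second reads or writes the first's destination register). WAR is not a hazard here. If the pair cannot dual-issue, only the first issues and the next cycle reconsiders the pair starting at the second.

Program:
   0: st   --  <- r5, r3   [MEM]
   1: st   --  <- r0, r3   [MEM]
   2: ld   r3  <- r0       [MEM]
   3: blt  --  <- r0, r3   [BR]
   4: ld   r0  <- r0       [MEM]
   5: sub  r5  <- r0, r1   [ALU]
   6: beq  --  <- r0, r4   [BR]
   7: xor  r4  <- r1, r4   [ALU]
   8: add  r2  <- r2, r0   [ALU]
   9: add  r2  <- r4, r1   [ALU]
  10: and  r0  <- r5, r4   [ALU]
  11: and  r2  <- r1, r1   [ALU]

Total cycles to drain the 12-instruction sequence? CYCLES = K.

CYCLES = 8

c0: i0 st.MEM  no-port MEM/MEM
c1: i1 st.MEM  no-port MEM/MEM
c2: i2 ld.MEM  RAW r3
c3: i3&i4 blt.BR ld.MEM  pair
c4: i5&i6 sub.ALU beq.BR  pair
c5: i7&i8 xor.ALU add.ALU  pair
c6: i9&i10 add.ALU and.ALU  pair
c7: i11 and.ALU  tail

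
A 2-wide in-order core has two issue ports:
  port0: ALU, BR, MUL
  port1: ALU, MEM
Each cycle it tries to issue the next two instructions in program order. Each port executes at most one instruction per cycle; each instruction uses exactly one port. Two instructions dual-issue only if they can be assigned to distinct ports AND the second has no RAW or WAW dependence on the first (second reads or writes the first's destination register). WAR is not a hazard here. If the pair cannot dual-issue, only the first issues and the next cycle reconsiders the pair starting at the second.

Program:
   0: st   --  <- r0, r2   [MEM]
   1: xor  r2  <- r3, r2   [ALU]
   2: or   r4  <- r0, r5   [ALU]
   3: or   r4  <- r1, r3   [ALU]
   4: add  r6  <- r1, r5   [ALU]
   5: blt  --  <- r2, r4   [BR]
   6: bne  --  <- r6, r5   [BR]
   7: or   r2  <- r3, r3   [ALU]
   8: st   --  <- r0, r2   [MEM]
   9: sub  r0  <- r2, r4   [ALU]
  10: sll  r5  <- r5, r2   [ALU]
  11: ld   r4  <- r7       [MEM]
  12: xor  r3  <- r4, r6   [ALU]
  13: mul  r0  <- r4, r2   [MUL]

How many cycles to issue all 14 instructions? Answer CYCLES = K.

c0: i0/i1 st+xor  dual
c1: i2 or  WAW r4
c2: i3/i4 or+add  dual
c3: i5 blt  no-port BR/BR
c4: i6/i7 bne+or  dual
c5: i8/i9 st+sub  dual
c6: i10/i11 sll+ld  dual
c7: i12/i13 xor+mul  dual

CYCLES = 8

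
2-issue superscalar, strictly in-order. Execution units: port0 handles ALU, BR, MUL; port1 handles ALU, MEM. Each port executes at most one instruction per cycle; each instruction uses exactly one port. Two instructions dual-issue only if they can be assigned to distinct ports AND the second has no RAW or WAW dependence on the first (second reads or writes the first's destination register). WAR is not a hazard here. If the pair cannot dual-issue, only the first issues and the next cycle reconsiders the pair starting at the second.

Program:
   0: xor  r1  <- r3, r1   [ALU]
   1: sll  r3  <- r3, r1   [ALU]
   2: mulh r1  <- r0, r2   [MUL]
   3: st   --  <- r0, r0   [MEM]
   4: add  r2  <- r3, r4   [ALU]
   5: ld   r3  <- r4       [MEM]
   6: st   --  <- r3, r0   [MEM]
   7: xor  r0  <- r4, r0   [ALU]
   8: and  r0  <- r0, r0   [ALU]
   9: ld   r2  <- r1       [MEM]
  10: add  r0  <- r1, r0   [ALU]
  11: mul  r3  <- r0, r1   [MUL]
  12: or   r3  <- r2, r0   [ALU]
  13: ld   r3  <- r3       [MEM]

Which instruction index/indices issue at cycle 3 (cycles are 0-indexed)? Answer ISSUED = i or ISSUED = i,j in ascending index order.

ISSUED = 5

0. xor.ALU @i0  | RAW r1
1. sll.ALU mulh.MUL @i1&i2  | dual
2. st.MEM add.ALU @i3&i4  | dual
3. ld.MEM @i5  | no-port MEM/MEM
4. st.MEM xor.ALU @i6&i7  | dual
5. and.ALU ld.MEM @i8&i9  | dual
6. add.ALU @i10  | RAW r0
7. mul.MUL @i11  | WAW r3
8. or.ALU @i12  | RAW+WAW r3
9. ld.MEM @i13  | tail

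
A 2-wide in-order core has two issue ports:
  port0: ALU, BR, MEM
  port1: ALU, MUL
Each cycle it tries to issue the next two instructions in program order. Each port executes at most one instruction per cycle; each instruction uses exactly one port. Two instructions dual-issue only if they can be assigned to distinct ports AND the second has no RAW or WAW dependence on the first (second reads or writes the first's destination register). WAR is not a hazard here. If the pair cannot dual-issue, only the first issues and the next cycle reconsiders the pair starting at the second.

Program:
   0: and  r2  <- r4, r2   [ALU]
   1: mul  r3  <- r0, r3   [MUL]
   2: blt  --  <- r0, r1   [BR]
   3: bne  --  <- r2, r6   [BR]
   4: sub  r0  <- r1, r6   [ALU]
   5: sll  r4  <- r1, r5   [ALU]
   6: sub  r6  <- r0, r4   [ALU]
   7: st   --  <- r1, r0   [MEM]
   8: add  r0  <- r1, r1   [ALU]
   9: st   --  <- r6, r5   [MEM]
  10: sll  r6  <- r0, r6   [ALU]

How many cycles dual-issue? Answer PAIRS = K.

  cy0 -> i0&i1 (and.ALU;mul.MUL) pair
  cy1 -> i2 (blt.BR) no-port BR/BR
  cy2 -> i3&i4 (bne.BR;sub.ALU) pair
  cy3 -> i5 (sll.ALU) RAW r4
  cy4 -> i6&i7 (sub.ALU;st.MEM) pair
  cy5 -> i8&i9 (add.ALU;st.MEM) pair
  cy6 -> i10 (sll.ALU) tail

PAIRS = 4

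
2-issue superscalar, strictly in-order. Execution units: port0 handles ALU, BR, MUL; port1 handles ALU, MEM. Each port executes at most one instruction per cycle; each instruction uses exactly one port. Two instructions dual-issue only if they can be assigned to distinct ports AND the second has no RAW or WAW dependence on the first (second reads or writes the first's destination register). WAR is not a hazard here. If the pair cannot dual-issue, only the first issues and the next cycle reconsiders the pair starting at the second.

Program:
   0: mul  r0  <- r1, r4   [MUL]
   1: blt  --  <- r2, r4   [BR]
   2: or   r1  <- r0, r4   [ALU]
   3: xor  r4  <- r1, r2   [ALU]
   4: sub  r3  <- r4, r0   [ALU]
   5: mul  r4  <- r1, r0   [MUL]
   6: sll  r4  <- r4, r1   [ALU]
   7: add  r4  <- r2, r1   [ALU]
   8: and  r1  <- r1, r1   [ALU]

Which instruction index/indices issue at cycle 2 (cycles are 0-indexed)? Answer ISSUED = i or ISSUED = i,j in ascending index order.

0. mul.MUL @i0  | no-port MUL/BR
1. blt.BR/or.ALU @i1,i2  | dual
2. xor.ALU @i3  | RAW r4
3. sub.ALU/mul.MUL @i4,i5  | dual
4. sll.ALU @i6  | WAW r4
5. add.ALU/and.ALU @i7,i8  | dual

ISSUED = 3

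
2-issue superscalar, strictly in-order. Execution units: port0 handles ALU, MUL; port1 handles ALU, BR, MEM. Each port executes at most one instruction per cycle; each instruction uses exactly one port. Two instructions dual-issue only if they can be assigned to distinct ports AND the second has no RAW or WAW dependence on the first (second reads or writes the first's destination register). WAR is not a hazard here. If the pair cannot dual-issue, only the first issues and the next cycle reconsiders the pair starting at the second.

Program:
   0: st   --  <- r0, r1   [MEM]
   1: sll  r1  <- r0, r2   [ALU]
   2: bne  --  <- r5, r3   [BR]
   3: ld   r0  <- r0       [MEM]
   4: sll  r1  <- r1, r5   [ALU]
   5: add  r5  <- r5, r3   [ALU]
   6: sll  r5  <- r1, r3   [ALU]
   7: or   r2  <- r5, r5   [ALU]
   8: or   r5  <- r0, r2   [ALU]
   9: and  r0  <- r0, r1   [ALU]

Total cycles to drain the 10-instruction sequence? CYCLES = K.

0. st+sll @i0/i1  | dual
1. bne @i2  | no-port BR/MEM
2. ld+sll @i3/i4  | dual
3. add @i5  | WAW r5
4. sll @i6  | RAW r5
5. or @i7  | RAW r2
6. or+and @i8/i9  | dual

CYCLES = 7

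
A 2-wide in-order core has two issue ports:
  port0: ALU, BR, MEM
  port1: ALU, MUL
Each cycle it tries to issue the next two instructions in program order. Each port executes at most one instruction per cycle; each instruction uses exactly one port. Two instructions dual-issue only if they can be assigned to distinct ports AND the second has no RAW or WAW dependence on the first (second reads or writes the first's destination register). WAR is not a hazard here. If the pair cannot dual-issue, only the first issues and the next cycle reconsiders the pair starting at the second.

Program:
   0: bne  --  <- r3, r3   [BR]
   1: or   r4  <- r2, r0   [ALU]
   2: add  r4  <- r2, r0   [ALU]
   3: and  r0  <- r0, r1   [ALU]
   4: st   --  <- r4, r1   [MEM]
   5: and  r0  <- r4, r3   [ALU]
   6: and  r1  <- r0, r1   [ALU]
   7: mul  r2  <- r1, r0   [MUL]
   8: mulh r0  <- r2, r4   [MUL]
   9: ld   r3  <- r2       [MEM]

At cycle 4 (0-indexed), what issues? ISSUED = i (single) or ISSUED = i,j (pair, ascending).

0. bne.BR+or.ALU @i0,i1  | 2-wide
1. add.ALU+and.ALU @i2,i3  | 2-wide
2. st.MEM+and.ALU @i4,i5  | 2-wide
3. and.ALU @i6  | RAW r1
4. mul.MUL @i7  | no-port MUL/MUL
5. mulh.MUL+ld.MEM @i8,i9  | 2-wide

ISSUED = 7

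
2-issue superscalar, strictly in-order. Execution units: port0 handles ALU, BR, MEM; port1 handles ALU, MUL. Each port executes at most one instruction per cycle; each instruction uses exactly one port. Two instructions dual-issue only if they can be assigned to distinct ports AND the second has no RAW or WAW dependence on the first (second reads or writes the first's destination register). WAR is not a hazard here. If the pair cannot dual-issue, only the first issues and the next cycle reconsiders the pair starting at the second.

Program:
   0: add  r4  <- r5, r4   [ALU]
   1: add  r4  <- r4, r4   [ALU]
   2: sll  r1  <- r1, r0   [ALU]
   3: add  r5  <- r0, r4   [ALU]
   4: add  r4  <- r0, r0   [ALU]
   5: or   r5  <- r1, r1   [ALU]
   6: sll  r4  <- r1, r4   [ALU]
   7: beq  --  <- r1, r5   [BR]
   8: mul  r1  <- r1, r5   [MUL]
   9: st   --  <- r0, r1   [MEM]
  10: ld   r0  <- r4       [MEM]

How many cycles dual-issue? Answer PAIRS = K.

PAIRS = 4

#0 head=0: add i0 RAW+WAW r4
#1 head=1: add sll i1,i2 2-wide
#2 head=3: add add i3,i4 2-wide
#3 head=5: or sll i5,i6 2-wide
#4 head=7: beq mul i7,i8 2-wide
#5 head=9: st i9 no-port MEM/MEM
#6 head=10: ld i10 tail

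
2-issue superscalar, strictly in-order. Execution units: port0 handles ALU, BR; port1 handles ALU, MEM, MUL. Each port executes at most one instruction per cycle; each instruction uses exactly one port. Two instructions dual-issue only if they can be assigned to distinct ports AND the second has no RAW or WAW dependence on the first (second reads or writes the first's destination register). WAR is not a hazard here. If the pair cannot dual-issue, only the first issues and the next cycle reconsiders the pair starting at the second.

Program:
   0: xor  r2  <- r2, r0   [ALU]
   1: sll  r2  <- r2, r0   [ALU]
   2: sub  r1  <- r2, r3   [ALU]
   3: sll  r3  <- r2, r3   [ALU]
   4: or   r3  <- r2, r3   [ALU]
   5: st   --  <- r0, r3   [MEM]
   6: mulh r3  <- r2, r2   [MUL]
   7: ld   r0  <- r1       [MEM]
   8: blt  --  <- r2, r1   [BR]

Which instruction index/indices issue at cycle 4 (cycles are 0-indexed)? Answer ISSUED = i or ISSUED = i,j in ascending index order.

ISSUED = 5

c0: i0 xor  RAW+WAW r2
c1: i1 sll  RAW r2
c2: i2,i3 sub;sll  pair
c3: i4 or  RAW r3
c4: i5 st  no-port MEM/MUL
c5: i6 mulh  no-port MUL/MEM
c6: i7,i8 ld;blt  pair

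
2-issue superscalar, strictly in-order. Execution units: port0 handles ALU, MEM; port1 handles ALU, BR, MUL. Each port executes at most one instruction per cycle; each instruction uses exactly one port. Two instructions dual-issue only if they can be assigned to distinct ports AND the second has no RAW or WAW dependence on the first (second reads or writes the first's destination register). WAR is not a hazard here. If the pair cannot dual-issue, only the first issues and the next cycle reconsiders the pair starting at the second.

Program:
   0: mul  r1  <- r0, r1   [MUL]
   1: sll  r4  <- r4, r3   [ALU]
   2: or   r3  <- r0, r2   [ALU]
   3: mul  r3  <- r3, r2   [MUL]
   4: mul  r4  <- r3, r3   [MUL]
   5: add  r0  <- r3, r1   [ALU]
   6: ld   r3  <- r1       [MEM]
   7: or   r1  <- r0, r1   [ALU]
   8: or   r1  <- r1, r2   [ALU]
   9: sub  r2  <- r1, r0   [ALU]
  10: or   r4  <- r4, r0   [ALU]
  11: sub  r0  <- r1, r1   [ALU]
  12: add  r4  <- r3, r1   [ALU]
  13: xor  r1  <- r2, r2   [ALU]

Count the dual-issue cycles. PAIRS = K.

  cy0 -> i0+i1 (mul.MUL/sll.ALU) pair
  cy1 -> i2 (or.ALU) RAW+WAW r3
  cy2 -> i3 (mul.MUL) no-port MUL/MUL
  cy3 -> i4+i5 (mul.MUL/add.ALU) pair
  cy4 -> i6+i7 (ld.MEM/or.ALU) pair
  cy5 -> i8 (or.ALU) RAW r1
  cy6 -> i9+i10 (sub.ALU/or.ALU) pair
  cy7 -> i11+i12 (sub.ALU/add.ALU) pair
  cy8 -> i13 (xor.ALU) tail

PAIRS = 5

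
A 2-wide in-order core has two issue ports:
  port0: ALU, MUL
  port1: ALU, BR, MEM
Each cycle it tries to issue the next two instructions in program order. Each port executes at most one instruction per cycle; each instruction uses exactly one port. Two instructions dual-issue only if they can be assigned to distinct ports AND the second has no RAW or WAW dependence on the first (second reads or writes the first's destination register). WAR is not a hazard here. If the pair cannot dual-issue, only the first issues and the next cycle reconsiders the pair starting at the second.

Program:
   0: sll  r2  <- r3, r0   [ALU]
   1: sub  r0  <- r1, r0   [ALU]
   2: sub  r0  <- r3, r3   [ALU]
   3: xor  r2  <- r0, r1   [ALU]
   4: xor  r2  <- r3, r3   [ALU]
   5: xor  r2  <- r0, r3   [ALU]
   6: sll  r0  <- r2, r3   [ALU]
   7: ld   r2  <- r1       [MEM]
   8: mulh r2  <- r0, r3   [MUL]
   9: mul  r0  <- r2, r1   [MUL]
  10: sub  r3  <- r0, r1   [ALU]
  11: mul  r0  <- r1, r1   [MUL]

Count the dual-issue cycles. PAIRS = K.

t=0 i0+i1:sll.ALU sub.ALU ; pair
t=1 i2:sub.ALU ; RAW r0
t=2 i3:xor.ALU ; WAW r2
t=3 i4:xor.ALU ; WAW r2
t=4 i5:xor.ALU ; RAW r2
t=5 i6+i7:sll.ALU ld.MEM ; pair
t=6 i8:mulh.MUL ; no-port MUL/MUL
t=7 i9:mul.MUL ; RAW r0
t=8 i10+i11:sub.ALU mul.MUL ; pair

PAIRS = 3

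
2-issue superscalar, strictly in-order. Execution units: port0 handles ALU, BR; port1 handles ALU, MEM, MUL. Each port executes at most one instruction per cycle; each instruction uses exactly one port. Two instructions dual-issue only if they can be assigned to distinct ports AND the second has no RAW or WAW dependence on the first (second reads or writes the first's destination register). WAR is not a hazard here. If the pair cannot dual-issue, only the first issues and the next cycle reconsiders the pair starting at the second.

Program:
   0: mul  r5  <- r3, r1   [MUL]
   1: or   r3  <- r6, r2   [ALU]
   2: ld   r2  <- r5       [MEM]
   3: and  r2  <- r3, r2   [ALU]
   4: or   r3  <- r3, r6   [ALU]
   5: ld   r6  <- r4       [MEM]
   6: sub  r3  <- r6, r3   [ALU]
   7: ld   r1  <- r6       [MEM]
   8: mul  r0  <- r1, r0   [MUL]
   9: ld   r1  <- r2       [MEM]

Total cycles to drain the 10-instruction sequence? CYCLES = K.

CYCLES = 7

t=0 i0&i1:mul;or ; pair
t=1 i2:ld ; RAW+WAW r2
t=2 i3&i4:and;or ; pair
t=3 i5:ld ; RAW r6
t=4 i6&i7:sub;ld ; pair
t=5 i8:mul ; no-port MUL/MEM
t=6 i9:ld ; tail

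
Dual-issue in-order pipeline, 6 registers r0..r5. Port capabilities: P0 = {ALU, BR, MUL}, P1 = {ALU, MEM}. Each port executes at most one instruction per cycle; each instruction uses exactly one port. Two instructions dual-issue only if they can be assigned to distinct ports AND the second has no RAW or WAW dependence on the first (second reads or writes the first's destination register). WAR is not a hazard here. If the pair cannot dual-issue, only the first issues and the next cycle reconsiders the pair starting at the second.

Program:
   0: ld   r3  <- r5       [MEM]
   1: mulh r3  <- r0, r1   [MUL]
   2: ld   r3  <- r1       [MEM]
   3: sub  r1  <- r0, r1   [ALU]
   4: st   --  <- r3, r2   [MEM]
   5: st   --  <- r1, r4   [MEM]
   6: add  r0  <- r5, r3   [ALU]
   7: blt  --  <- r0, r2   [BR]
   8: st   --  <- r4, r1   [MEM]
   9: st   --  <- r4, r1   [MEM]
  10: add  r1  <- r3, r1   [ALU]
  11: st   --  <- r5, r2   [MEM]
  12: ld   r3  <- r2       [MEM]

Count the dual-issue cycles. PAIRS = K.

[0] i0  ld  -- WAW r3
[1] i1  mulh  -- WAW r3
[2] i2&i3  ld/sub  -- dual
[3] i4  st  -- no-port MEM/MEM
[4] i5&i6  st/add  -- dual
[5] i7&i8  blt/st  -- dual
[6] i9&i10  st/add  -- dual
[7] i11  st  -- no-port MEM/MEM
[8] i12  ld  -- tail

PAIRS = 4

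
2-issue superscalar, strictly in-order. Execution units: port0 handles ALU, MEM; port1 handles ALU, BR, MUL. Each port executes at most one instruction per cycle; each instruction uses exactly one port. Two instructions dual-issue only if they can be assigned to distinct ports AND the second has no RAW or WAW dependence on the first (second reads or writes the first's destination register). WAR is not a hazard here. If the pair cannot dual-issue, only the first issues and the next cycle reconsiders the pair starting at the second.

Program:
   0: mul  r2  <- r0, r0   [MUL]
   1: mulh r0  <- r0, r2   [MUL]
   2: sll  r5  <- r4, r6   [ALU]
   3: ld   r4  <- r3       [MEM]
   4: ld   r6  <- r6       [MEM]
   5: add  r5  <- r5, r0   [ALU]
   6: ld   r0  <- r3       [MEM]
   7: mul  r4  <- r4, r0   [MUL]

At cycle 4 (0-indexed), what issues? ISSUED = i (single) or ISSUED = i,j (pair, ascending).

#0 head=0: mul i0 no-port MUL/MUL
#1 head=1: mulh;sll i1&i2 dual
#2 head=3: ld i3 no-port MEM/MEM
#3 head=4: ld;add i4&i5 dual
#4 head=6: ld i6 RAW r0
#5 head=7: mul i7 tail

ISSUED = 6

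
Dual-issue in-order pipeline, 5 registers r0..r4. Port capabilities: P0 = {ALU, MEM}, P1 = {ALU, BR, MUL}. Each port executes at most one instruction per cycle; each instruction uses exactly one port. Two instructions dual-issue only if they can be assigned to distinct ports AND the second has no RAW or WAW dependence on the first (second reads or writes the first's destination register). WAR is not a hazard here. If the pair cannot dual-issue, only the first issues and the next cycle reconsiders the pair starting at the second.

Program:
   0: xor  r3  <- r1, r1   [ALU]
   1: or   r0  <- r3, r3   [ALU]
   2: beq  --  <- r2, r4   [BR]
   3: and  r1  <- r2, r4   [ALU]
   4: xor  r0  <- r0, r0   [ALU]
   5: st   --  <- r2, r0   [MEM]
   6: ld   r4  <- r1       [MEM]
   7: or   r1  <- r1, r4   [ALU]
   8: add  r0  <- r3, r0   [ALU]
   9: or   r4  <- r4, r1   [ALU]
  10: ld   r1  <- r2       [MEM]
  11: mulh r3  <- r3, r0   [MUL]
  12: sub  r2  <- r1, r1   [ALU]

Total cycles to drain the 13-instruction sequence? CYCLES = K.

CYCLES = 8

#0 head=0: xor i0 RAW r3
#1 head=1: or beq i1+i2 dual
#2 head=3: and xor i3+i4 dual
#3 head=5: st i5 no-port MEM/MEM
#4 head=6: ld i6 RAW r4
#5 head=7: or add i7+i8 dual
#6 head=9: or ld i9+i10 dual
#7 head=11: mulh sub i11+i12 dual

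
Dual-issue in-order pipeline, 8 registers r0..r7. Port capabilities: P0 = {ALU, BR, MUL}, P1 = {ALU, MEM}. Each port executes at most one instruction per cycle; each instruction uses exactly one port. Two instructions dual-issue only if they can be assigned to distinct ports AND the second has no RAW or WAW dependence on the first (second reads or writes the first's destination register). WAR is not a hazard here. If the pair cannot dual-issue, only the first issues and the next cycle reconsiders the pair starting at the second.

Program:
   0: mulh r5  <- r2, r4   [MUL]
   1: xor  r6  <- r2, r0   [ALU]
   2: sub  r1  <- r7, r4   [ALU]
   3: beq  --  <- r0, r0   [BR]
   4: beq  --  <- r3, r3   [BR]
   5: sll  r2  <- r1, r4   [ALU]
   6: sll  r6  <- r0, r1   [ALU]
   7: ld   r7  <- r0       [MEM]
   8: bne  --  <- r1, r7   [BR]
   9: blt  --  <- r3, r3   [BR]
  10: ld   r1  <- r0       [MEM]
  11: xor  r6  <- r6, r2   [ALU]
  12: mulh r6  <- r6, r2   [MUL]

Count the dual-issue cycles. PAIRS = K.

#0 head=0: mulh/xor i0&i1 2-wide
#1 head=2: sub/beq i2&i3 2-wide
#2 head=4: beq/sll i4&i5 2-wide
#3 head=6: sll/ld i6&i7 2-wide
#4 head=8: bne i8 no-port BR/BR
#5 head=9: blt/ld i9&i10 2-wide
#6 head=11: xor i11 RAW+WAW r6
#7 head=12: mulh i12 tail

PAIRS = 5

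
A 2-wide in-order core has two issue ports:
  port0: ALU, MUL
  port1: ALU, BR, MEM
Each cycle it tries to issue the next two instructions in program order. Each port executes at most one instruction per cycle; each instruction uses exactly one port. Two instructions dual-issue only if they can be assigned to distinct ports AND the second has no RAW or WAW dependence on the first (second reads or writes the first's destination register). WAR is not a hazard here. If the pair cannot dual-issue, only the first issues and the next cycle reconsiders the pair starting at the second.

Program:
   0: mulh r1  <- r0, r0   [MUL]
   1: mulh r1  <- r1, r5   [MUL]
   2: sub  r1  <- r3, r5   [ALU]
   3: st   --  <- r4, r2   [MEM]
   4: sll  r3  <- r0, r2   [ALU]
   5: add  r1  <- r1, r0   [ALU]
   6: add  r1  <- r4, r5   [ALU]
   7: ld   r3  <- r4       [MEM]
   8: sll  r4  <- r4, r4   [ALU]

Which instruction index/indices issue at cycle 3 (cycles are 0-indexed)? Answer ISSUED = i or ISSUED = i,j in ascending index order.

ISSUED = 4,5

  cy0 -> i0 (mulh.MUL) no-port MUL/MUL
  cy1 -> i1 (mulh.MUL) WAW r1
  cy2 -> i2/i3 (sub.ALU+st.MEM) 2-wide
  cy3 -> i4/i5 (sll.ALU+add.ALU) 2-wide
  cy4 -> i6/i7 (add.ALU+ld.MEM) 2-wide
  cy5 -> i8 (sll.ALU) tail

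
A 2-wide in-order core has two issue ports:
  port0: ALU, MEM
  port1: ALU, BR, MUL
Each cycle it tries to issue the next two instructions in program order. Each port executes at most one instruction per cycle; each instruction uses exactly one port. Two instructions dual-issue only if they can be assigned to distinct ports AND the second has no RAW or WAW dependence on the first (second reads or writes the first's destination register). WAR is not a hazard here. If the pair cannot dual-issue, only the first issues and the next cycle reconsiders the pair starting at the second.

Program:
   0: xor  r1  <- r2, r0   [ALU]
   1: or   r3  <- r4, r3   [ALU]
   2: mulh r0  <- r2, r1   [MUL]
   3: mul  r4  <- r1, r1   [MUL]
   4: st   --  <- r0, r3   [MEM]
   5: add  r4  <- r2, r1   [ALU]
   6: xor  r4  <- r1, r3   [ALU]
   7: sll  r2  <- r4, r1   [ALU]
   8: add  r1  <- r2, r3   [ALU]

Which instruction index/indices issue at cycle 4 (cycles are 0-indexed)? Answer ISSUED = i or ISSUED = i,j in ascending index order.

0. xor or @i0,i1  | 2-wide
1. mulh @i2  | no-port MUL/MUL
2. mul st @i3,i4  | 2-wide
3. add @i5  | WAW r4
4. xor @i6  | RAW r4
5. sll @i7  | RAW r2
6. add @i8  | tail

ISSUED = 6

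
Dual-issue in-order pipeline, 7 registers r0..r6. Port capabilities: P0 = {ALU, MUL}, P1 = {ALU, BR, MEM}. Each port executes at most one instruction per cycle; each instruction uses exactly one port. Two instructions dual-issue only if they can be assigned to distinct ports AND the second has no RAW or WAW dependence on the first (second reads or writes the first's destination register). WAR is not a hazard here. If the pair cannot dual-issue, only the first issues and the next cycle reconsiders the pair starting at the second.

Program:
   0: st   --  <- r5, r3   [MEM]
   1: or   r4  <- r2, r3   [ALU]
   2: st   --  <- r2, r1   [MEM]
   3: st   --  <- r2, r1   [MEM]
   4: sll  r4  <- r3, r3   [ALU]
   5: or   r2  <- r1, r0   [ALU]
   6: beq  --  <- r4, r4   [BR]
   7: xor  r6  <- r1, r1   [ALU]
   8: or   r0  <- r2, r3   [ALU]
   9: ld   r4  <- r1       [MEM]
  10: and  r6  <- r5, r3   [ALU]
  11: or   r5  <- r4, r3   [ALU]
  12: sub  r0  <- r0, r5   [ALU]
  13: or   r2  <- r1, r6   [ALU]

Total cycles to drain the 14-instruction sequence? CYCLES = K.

CYCLES = 8

  cy0 -> i0+i1 (st.MEM/or.ALU) pair
  cy1 -> i2 (st.MEM) no-port MEM/MEM
  cy2 -> i3+i4 (st.MEM/sll.ALU) pair
  cy3 -> i5+i6 (or.ALU/beq.BR) pair
  cy4 -> i7+i8 (xor.ALU/or.ALU) pair
  cy5 -> i9+i10 (ld.MEM/and.ALU) pair
  cy6 -> i11 (or.ALU) RAW r5
  cy7 -> i12+i13 (sub.ALU/or.ALU) pair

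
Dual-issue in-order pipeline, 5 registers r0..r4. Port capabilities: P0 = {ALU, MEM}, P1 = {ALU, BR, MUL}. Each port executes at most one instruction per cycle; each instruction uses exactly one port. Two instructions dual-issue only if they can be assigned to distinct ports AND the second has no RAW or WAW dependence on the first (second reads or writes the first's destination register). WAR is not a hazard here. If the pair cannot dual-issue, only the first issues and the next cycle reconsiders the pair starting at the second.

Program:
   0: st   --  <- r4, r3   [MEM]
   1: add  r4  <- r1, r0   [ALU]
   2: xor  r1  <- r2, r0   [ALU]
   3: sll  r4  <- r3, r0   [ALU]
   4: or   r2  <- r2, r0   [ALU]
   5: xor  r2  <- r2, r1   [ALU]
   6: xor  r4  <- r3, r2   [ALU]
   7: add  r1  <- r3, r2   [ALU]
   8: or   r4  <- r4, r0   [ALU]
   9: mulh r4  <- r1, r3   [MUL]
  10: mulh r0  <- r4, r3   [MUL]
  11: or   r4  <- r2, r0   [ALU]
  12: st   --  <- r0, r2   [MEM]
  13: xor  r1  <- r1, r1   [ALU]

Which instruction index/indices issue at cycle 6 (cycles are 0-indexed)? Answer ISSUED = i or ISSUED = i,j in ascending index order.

ISSUED = 9

0. st.MEM;add.ALU @i0&i1  | 2-wide
1. xor.ALU;sll.ALU @i2&i3  | 2-wide
2. or.ALU @i4  | RAW+WAW r2
3. xor.ALU @i5  | RAW r2
4. xor.ALU;add.ALU @i6&i7  | 2-wide
5. or.ALU @i8  | WAW r4
6. mulh.MUL @i9  | no-port MUL/MUL
7. mulh.MUL @i10  | RAW r0
8. or.ALU;st.MEM @i11&i12  | 2-wide
9. xor.ALU @i13  | tail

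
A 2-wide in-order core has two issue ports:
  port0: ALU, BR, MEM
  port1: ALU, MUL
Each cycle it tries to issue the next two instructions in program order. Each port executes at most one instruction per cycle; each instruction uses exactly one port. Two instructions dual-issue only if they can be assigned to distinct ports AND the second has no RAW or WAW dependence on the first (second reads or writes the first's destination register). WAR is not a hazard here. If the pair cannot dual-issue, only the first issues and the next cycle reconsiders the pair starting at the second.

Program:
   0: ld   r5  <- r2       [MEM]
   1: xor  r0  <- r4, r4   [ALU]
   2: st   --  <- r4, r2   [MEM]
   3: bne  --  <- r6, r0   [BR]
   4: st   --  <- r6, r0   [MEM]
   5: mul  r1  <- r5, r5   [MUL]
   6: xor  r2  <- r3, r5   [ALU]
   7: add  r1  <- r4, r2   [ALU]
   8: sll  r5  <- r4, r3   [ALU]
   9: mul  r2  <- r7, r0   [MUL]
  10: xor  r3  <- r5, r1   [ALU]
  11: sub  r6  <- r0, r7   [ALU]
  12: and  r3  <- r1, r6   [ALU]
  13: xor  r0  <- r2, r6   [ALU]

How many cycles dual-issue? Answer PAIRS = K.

PAIRS = 5

0. ld+xor @i0&i1  | dual
1. st @i2  | no-port MEM/BR
2. bne @i3  | no-port BR/MEM
3. st+mul @i4&i5  | dual
4. xor @i6  | RAW r2
5. add+sll @i7&i8  | dual
6. mul+xor @i9&i10  | dual
7. sub @i11  | RAW r6
8. and+xor @i12&i13  | dual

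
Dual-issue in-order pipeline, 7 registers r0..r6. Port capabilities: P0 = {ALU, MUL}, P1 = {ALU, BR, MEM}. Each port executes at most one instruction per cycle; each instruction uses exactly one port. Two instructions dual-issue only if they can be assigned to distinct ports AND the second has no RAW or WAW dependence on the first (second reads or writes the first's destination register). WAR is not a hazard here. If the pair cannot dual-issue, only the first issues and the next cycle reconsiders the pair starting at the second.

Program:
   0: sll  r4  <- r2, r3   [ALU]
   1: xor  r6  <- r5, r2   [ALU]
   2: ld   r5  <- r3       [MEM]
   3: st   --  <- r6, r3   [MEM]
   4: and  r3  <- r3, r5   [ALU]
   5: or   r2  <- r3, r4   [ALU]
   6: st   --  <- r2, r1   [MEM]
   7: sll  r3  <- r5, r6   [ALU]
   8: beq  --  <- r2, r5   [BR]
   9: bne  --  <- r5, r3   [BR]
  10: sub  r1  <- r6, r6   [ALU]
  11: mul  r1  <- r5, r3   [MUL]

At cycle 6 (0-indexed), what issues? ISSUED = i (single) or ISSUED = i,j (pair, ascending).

t=0 i0,i1:sll;xor ; pair
t=1 i2:ld ; no-port MEM/MEM
t=2 i3,i4:st;and ; pair
t=3 i5:or ; RAW r2
t=4 i6,i7:st;sll ; pair
t=5 i8:beq ; no-port BR/BR
t=6 i9,i10:bne;sub ; pair
t=7 i11:mul ; tail

ISSUED = 9,10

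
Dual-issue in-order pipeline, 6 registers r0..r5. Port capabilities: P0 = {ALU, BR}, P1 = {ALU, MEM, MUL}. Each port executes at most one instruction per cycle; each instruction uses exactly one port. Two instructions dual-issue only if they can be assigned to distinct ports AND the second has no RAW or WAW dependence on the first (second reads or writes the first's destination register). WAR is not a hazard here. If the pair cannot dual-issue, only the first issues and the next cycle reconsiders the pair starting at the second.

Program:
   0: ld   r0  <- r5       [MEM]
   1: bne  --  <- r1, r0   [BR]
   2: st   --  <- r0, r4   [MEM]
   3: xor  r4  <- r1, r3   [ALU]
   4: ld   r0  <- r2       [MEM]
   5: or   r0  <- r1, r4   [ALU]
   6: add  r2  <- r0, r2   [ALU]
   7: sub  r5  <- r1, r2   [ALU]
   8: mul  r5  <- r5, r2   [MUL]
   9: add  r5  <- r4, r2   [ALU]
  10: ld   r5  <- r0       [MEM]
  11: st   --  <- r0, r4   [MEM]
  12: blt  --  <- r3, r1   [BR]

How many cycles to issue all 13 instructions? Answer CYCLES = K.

CYCLES = 10

t=0 i0:ld ; RAW r0
t=1 i1,i2:bne;st ; dual
t=2 i3,i4:xor;ld ; dual
t=3 i5:or ; RAW r0
t=4 i6:add ; RAW r2
t=5 i7:sub ; RAW+WAW r5
t=6 i8:mul ; WAW r5
t=7 i9:add ; WAW r5
t=8 i10:ld ; no-port MEM/MEM
t=9 i11,i12:st;blt ; dual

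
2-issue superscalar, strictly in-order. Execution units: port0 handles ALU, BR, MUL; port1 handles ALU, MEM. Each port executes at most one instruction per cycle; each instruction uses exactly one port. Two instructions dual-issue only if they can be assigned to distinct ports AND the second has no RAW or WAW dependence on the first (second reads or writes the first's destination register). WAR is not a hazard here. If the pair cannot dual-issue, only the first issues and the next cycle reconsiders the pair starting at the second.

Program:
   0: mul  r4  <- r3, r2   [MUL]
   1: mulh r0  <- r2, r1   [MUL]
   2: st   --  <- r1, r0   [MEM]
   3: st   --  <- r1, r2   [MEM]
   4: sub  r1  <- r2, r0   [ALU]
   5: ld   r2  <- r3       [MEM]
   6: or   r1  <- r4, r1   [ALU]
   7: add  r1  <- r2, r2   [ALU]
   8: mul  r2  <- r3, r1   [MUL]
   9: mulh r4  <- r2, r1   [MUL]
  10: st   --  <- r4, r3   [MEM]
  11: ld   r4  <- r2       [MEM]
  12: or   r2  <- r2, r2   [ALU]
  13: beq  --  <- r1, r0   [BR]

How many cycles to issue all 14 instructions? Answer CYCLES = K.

CYCLES = 11

t=0 i0:mul.MUL ; no-port MUL/MUL
t=1 i1:mulh.MUL ; RAW r0
t=2 i2:st.MEM ; no-port MEM/MEM
t=3 i3/i4:st.MEM/sub.ALU ; dual
t=4 i5/i6:ld.MEM/or.ALU ; dual
t=5 i7:add.ALU ; RAW r1
t=6 i8:mul.MUL ; no-port MUL/MUL
t=7 i9:mulh.MUL ; RAW r4
t=8 i10:st.MEM ; no-port MEM/MEM
t=9 i11/i12:ld.MEM/or.ALU ; dual
t=10 i13:beq.BR ; tail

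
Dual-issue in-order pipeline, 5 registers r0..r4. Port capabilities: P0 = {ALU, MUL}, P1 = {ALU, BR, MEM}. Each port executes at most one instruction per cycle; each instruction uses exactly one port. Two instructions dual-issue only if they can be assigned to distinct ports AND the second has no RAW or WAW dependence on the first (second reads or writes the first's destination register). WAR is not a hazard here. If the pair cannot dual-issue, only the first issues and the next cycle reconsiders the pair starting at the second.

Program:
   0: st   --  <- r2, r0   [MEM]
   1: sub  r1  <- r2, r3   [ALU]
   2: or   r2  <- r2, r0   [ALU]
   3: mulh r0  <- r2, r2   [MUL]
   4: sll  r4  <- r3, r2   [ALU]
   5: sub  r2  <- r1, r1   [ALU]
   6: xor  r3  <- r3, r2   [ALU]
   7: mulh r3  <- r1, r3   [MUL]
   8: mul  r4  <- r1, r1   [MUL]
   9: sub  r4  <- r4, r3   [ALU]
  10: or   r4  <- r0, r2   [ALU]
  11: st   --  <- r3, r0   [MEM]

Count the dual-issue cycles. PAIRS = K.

[0] i0,i1  st sub  -- 2-wide
[1] i2  or  -- RAW r2
[2] i3,i4  mulh sll  -- 2-wide
[3] i5  sub  -- RAW r2
[4] i6  xor  -- RAW+WAW r3
[5] i7  mulh  -- no-port MUL/MUL
[6] i8  mul  -- RAW+WAW r4
[7] i9  sub  -- WAW r4
[8] i10,i11  or st  -- 2-wide

PAIRS = 3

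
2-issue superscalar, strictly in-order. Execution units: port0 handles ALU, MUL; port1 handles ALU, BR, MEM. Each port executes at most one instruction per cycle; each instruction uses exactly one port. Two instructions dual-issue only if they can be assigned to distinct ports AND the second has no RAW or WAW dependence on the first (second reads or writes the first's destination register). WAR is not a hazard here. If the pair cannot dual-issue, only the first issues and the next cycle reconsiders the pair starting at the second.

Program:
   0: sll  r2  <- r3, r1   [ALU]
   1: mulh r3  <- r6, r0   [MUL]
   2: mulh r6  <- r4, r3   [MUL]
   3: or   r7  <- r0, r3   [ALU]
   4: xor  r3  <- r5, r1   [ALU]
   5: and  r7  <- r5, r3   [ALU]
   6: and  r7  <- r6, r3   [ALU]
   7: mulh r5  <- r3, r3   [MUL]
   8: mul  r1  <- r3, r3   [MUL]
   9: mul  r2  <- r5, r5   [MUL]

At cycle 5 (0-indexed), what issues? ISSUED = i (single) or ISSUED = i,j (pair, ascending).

  cy0 -> i0,i1 (sll.ALU/mulh.MUL) dual
  cy1 -> i2,i3 (mulh.MUL/or.ALU) dual
  cy2 -> i4 (xor.ALU) RAW r3
  cy3 -> i5 (and.ALU) WAW r7
  cy4 -> i6,i7 (and.ALU/mulh.MUL) dual
  cy5 -> i8 (mul.MUL) no-port MUL/MUL
  cy6 -> i9 (mul.MUL) tail

ISSUED = 8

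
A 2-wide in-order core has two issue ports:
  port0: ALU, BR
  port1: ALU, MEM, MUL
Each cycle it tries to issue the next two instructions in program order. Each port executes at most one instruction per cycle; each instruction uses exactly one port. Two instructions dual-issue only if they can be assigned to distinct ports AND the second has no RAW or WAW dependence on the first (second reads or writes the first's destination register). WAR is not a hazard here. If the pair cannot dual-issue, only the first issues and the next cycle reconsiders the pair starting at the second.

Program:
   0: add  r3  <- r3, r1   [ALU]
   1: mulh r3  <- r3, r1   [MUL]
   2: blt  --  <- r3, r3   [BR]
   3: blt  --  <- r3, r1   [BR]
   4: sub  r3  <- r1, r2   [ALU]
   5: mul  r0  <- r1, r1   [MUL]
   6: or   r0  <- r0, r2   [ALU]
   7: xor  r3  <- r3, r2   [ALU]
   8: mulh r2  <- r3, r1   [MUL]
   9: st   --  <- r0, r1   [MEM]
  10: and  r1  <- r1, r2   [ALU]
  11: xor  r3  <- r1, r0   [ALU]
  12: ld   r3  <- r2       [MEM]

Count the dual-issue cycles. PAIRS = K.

c0: i0 add  RAW+WAW r3
c1: i1 mulh  RAW r3
c2: i2 blt  no-port BR/BR
c3: i3&i4 blt+sub  dual
c4: i5 mul  RAW+WAW r0
c5: i6&i7 or+xor  dual
c6: i8 mulh  no-port MUL/MEM
c7: i9&i10 st+and  dual
c8: i11 xor  WAW r3
c9: i12 ld  tail

PAIRS = 3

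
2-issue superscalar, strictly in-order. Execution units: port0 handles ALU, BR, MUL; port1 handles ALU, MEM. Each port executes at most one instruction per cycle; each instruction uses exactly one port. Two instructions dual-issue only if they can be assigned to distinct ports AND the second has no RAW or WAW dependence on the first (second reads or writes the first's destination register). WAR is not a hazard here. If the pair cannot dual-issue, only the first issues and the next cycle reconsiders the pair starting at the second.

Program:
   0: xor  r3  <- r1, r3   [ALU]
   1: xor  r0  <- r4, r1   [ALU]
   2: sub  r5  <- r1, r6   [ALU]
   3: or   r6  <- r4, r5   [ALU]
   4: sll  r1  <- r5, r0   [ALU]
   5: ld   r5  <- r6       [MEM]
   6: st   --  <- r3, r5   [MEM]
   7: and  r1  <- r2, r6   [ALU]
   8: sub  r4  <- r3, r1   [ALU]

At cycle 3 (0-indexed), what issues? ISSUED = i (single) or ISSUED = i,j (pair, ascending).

ISSUED = 5

c0: i0&i1 xor/xor  2-wide
c1: i2 sub  RAW r5
c2: i3&i4 or/sll  2-wide
c3: i5 ld  no-port MEM/MEM
c4: i6&i7 st/and  2-wide
c5: i8 sub  tail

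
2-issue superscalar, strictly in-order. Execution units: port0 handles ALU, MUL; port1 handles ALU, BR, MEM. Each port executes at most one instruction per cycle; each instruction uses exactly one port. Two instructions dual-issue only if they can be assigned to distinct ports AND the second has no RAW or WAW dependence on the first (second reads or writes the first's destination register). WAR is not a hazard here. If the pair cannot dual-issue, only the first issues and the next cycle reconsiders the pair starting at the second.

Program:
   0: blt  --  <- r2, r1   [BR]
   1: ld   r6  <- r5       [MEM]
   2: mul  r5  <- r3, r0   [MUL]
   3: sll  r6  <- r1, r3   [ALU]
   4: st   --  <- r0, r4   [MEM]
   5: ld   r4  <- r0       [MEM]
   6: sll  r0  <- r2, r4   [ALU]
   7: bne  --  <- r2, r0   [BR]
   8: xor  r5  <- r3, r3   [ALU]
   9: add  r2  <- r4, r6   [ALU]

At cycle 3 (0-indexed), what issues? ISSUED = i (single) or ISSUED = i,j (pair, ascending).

c0: i0 blt.BR  no-port BR/MEM
c1: i1/i2 ld.MEM+mul.MUL  pair
c2: i3/i4 sll.ALU+st.MEM  pair
c3: i5 ld.MEM  RAW r4
c4: i6 sll.ALU  RAW r0
c5: i7/i8 bne.BR+xor.ALU  pair
c6: i9 add.ALU  tail

ISSUED = 5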